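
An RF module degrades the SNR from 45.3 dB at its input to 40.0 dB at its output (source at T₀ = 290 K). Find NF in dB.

5.3 dB

NF (dB) = SNR_in(dB) − SNR_out(dB) when the source is at T₀
NF = 45.3 − 40.0 = 5.3 dB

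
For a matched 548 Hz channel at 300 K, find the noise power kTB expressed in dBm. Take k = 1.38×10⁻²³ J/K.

P_n = kTB = 1.38×10⁻²³ × 300 × 5.48×10² = 2.27×10⁻¹⁸ W
In dBm: 10 log₁₀(2.27×10⁻¹⁸ / 10⁻³) = −146.4 dBm

−146.4 dBm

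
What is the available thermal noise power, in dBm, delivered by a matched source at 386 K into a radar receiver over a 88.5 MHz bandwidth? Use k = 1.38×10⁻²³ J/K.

P_n = kTB = 1.38×10⁻²³ × 386 × 8.85×10⁷ = 4.71×10⁻¹³ W
In dBm: 10 log₁₀(4.71×10⁻¹³ / 10⁻³) = −93.3 dBm

−93.3 dBm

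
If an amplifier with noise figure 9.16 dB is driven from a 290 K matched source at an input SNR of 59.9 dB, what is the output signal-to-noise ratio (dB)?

By definition F = SNR_in/SNR_out, so in dB: SNR_out = SNR_in − NF
SNR_out = 59.9 − 9.16 = 50.74 dB

50.74 dB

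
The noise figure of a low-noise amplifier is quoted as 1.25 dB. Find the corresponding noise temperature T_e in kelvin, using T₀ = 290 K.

F = 10^(1.25/10) = 1.33352
T_e = (F − 1)·T₀ = (1.33352 − 1) × 290 = 96.7 K

96.7 K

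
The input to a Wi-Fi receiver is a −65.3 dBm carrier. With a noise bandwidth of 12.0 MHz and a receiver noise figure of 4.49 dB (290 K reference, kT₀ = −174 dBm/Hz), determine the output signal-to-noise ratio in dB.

Noise floor: N = −174 + 10 log₁₀(B) + NF
10 log₁₀(1.20×10⁷) = 70.79 dB
N = −174 + 70.79 + 4.49 = −98.72 dBm
SNR = P_sig − N = −65.3 − (−98.72) = 33.42 dB → 33.4 dB

33.4 dB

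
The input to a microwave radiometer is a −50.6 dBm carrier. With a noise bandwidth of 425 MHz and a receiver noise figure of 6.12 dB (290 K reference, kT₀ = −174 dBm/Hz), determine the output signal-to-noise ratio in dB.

Noise floor: N = −174 + 10 log₁₀(B) + NF
10 log₁₀(4.25×10⁸) = 86.28 dB
N = −174 + 86.28 + 6.12 = −81.60 dBm
SNR = P_sig − N = −50.6 − (−81.60) = 31.00 dB → 31.0 dB

31.0 dB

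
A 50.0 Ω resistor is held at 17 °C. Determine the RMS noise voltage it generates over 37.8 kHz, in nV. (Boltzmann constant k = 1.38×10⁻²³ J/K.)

174 nV

T = 17 °C + 273.15 = 290.15 K
V_n = √(4kTRB)
4kTRB = 4 × 1.38×10⁻²³ × 290.15 × 5.00×10¹ × 3.78×10⁴ = 3.03×10⁻¹⁴ V²
V_n = √(3.03×10⁻¹⁴) = 1.74×10⁻⁷ V = 174 nV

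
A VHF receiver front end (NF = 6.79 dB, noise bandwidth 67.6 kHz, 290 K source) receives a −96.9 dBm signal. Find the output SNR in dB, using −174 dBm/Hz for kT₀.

Noise floor: N = −174 + 10 log₁₀(B) + NF
10 log₁₀(6.76×10⁴) = 48.3 dB
N = −174 + 48.3 + 6.79 = −118.91 dBm
SNR = P_sig − N = −96.9 − (−118.91) = 22.01 dB → 22.0 dB

22.0 dB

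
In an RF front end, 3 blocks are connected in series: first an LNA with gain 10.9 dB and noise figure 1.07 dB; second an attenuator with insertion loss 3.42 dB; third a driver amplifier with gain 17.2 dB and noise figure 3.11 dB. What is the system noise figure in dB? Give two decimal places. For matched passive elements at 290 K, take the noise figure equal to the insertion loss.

Convert to linear (a loss of L dB is a gain of −L dB): F_i = 10^(NF_i/10), G_i = 10^(G_i,dB/10)
  Stage 1: F_1 = 10^(1.07/10) = 1.279, G_1 = 10^(10.9/10) = 12.30
  Stage 2: F_2 = 10^(3.42/10) = 2.198, G_2 = 10^(−3.42/10) = 0.4550
  Stage 3: F_3 = 10^(3.11/10) = 2.046, G_3 = 10^(17.2/10) = 52.48
Friis cascade:
  F = 1.279 + (2.198 − 1)/12.30 + (2.046 − 1)/5.598 = 1.564
NF = 10 log₁₀(1.564) = 1.94 dB

1.94 dB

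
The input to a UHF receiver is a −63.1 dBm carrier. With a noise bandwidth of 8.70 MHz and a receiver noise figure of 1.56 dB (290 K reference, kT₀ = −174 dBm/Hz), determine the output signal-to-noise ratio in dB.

Noise floor: N = −174 + 10 log₁₀(B) + NF
10 log₁₀(8.70×10⁶) = 69.4 dB
N = −174 + 69.4 + 1.56 = −103.04 dBm
SNR = P_sig − N = −63.1 − (−103.04) = 39.94 dB → 39.9 dB

39.9 dB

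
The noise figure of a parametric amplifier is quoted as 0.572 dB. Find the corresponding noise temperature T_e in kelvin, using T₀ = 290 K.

F = 10^(0.572/10) = 1.14078
T_e = (F − 1)·T₀ = (1.14078 − 1) × 290 = 40.8 K

40.8 K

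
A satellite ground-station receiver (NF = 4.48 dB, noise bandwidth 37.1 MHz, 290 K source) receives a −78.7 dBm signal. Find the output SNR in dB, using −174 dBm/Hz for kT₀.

Noise floor: N = −174 + 10 log₁₀(B) + NF
10 log₁₀(3.71×10⁷) = 75.69 dB
N = −174 + 75.69 + 4.48 = −93.83 dBm
SNR = P_sig − N = −78.7 − (−93.83) = 15.13 dB → 15.1 dB

15.1 dB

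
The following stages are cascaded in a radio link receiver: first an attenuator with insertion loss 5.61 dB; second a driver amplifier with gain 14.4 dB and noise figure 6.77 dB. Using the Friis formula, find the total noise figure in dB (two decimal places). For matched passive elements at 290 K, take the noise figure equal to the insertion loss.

Convert to linear (a loss of L dB is a gain of −L dB): F_i = 10^(NF_i/10), G_i = 10^(G_i,dB/10)
  Stage 1: F_1 = 10^(5.61/10) = 3.639, G_1 = 10^(−5.61/10) = 0.2748
  Stage 2: F_2 = 10^(6.77/10) = 4.753, G_2 = 10^(14.4/10) = 27.54
Friis cascade:
  F = 3.639 + (4.753 − 1)/0.2748 = 17.30
NF = 10 log₁₀(17.30) = 12.38 dB

12.38 dB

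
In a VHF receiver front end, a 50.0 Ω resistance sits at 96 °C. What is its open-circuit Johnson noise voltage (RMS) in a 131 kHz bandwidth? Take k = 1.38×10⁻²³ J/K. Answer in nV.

T = 96 °C + 273.15 = 369.15 K
V_n = √(4kTRB)
4kTRB = 4 × 1.38×10⁻²³ × 369.15 × 5.00×10¹ × 1.31×10⁵ = 1.33×10⁻¹³ V²
V_n = √(1.33×10⁻¹³) = 3.65×10⁻⁷ V = 365 nV

365 nV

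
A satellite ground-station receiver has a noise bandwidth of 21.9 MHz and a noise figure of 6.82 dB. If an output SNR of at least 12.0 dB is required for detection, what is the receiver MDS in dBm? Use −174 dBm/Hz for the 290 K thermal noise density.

Sensitivity = −174 + 10 log₁₀(B) + NF + SNR_min
= −174 + 73.4 + 6.82 + 12.0
= −81.78 dBm → −81.8 dBm

−81.8 dBm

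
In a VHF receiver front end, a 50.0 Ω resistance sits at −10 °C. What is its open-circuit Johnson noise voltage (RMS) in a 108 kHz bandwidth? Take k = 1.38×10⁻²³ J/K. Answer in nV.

280 nV

T = −10 °C + 273.15 = 263.15 K
V_n = √(4kTRB)
4kTRB = 4 × 1.38×10⁻²³ × 263.15 × 5.00×10¹ × 1.08×10⁵ = 7.84×10⁻¹⁴ V²
V_n = √(7.84×10⁻¹⁴) = 2.80×10⁻⁷ V = 280 nV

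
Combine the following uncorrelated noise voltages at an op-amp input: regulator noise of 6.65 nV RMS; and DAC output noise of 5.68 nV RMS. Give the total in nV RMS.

Uncorrelated sources add in power (mean-square): V_tot = √(ΣV_i²)
V_tot = √[(6.65×10⁻⁹)² + (5.68×10⁻⁹)²] = 8.75×10⁻⁹ V = 8.75 nV

8.75 nV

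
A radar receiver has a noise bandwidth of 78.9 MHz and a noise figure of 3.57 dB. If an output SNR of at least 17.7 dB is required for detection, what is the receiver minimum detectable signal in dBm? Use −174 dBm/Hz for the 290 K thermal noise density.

−73.8 dBm

Sensitivity = −174 + 10 log₁₀(B) + NF + SNR_min
= −174 + 78.97 + 3.57 + 17.7
= −73.76 dBm → −73.8 dBm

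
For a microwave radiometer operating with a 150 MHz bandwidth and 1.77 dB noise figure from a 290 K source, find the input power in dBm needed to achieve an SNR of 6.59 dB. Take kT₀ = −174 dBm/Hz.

Sensitivity = −174 + 10 log₁₀(B) + NF + SNR_min
= −174 + 81.76 + 1.77 + 6.59
= −83.88 dBm → −83.9 dBm

−83.9 dBm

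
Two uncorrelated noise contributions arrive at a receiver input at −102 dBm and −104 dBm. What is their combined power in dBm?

−99.9 dBm

Convert to linear, add, convert back:
P₁ = 6.31×10⁻¹⁴ W, P₂ = 3.98×10⁻¹⁴ W
P_tot = 1.03×10⁻¹³ W → 10 log₁₀(P_tot / 10⁻³) = −99.9 dBm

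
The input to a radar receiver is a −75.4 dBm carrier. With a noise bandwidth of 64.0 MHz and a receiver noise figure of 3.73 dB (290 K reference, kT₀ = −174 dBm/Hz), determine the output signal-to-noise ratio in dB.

16.8 dB

Noise floor: N = −174 + 10 log₁₀(B) + NF
10 log₁₀(6.40×10⁷) = 78.06 dB
N = −174 + 78.06 + 3.73 = −92.21 dBm
SNR = P_sig − N = −75.4 − (−92.21) = 16.81 dB → 16.8 dB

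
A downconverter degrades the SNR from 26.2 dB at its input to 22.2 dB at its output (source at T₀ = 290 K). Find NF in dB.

4.0 dB

NF (dB) = SNR_in(dB) − SNR_out(dB) when the source is at T₀
NF = 26.2 − 22.2 = 4.0 dB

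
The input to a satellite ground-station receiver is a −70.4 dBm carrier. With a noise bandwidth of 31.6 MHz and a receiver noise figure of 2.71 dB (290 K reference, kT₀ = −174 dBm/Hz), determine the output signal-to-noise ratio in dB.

25.9 dB

Noise floor: N = −174 + 10 log₁₀(B) + NF
10 log₁₀(3.16×10⁷) = 75 dB
N = −174 + 75 + 2.71 = −96.29 dBm
SNR = P_sig − N = −70.4 − (−96.29) = 25.89 dB → 25.9 dB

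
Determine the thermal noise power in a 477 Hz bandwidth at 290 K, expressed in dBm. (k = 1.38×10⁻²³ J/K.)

−147.2 dBm

P_n = kTB = 1.38×10⁻²³ × 290 × 4.77×10² = 1.91×10⁻¹⁸ W
In dBm: 10 log₁₀(1.91×10⁻¹⁸ / 10⁻³) = −147.2 dBm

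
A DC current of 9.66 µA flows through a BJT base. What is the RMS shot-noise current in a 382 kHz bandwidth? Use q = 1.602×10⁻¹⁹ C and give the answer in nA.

I_n = √(2qI·B)
2qI·B = 2 × 1.602×10⁻¹⁹ × 9.66×10⁻⁶ × 3.82×10⁵ = 1.18×10⁻¹⁸ A²
I_n = √(1.18×10⁻¹⁸) = 1.09×10⁻⁹ A = 1.09 nA

1.09 nA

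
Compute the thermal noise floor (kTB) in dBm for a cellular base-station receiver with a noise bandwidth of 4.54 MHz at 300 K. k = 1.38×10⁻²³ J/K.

−107.3 dBm

P_n = kTB = 1.38×10⁻²³ × 300 × 4.54×10⁶ = 1.88×10⁻¹⁴ W
In dBm: 10 log₁₀(1.88×10⁻¹⁴ / 10⁻³) = −107.3 dBm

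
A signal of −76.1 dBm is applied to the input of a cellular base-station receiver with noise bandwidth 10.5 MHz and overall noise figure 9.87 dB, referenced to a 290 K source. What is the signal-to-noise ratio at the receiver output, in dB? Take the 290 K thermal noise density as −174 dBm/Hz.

17.8 dB

Noise floor: N = −174 + 10 log₁₀(B) + NF
10 log₁₀(1.05×10⁷) = 70.21 dB
N = −174 + 70.21 + 9.87 = −93.92 dBm
SNR = P_sig − N = −76.1 − (−93.92) = 17.82 dB → 17.8 dB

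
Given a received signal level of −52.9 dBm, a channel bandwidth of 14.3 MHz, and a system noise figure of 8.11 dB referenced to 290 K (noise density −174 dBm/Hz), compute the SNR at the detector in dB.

Noise floor: N = −174 + 10 log₁₀(B) + NF
10 log₁₀(1.43×10⁷) = 71.55 dB
N = −174 + 71.55 + 8.11 = −94.34 dBm
SNR = P_sig − N = −52.9 − (−94.34) = 41.44 dB → 41.4 dB

41.4 dB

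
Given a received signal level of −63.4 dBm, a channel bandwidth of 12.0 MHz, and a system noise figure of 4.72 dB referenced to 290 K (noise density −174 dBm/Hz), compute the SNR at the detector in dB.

35.1 dB

Noise floor: N = −174 + 10 log₁₀(B) + NF
10 log₁₀(1.20×10⁷) = 70.79 dB
N = −174 + 70.79 + 4.72 = −98.49 dBm
SNR = P_sig − N = −63.4 − (−98.49) = 35.09 dB → 35.1 dB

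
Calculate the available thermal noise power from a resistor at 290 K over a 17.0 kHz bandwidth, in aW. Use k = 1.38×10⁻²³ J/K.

P_n = kTB = 1.38×10⁻²³ × 290 × 1.70×10⁴ = 6.80×10⁻¹⁷ W = 68.0 aW

68.0 aW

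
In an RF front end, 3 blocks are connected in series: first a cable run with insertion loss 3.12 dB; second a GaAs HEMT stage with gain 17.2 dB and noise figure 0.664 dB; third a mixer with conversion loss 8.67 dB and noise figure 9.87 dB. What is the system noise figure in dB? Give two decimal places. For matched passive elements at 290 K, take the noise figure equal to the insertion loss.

4.36 dB

Convert to linear (a loss of L dB is a gain of −L dB): F_i = 10^(NF_i/10), G_i = 10^(G_i,dB/10)
  Stage 1: F_1 = 10^(3.12/10) = 2.051, G_1 = 10^(−3.12/10) = 0.4875
  Stage 2: F_2 = 10^(0.664/10) = 1.165, G_2 = 10^(17.2/10) = 52.48
  Stage 3: F_3 = 10^(9.87/10) = 9.705, G_3 = 10^(−8.67/10) = 0.1358
Friis cascade:
  F = 2.051 + (1.165 − 1)/0.4875 + (9.705 − 1)/25.59 = 2.730
NF = 10 log₁₀(2.730) = 4.36 dB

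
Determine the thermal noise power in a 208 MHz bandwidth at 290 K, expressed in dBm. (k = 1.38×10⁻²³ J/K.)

−90.8 dBm

P_n = kTB = 1.38×10⁻²³ × 290 × 2.08×10⁸ = 8.32×10⁻¹³ W
In dBm: 10 log₁₀(8.32×10⁻¹³ / 10⁻³) = −90.8 dBm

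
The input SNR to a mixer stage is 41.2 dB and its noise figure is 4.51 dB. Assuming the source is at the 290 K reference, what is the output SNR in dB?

36.69 dB

By definition F = SNR_in/SNR_out, so in dB: SNR_out = SNR_in − NF
SNR_out = 41.2 − 4.51 = 36.69 dB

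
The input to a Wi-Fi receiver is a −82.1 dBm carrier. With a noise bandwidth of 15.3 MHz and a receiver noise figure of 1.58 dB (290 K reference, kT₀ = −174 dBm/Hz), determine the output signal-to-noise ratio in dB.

18.5 dB

Noise floor: N = −174 + 10 log₁₀(B) + NF
10 log₁₀(1.53×10⁷) = 71.85 dB
N = −174 + 71.85 + 1.58 = −100.57 dBm
SNR = P_sig − N = −82.1 − (−100.57) = 18.47 dB → 18.5 dB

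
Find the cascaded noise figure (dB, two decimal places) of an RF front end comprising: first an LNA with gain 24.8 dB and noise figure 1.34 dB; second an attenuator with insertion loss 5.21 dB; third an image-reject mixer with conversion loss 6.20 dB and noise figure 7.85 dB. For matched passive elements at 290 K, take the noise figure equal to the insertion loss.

Convert to linear (a loss of L dB is a gain of −L dB): F_i = 10^(NF_i/10), G_i = 10^(G_i,dB/10)
  Stage 1: F_1 = 10^(1.34/10) = 1.361, G_1 = 10^(24.8/10) = 302.0
  Stage 2: F_2 = 10^(5.21/10) = 3.319, G_2 = 10^(−5.21/10) = 0.3013
  Stage 3: F_3 = 10^(7.85/10) = 6.095, G_3 = 10^(−6.20/10) = 0.2399
Friis cascade:
  F = 1.361 + (3.319 − 1)/302.0 + (6.095 − 1)/90.99 = 1.425
NF = 10 log₁₀(1.425) = 1.54 dB

1.54 dB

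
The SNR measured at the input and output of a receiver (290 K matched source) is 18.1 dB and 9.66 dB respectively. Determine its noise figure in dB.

8.44 dB

NF (dB) = SNR_in(dB) − SNR_out(dB) when the source is at T₀
NF = 18.1 − 9.66 = 8.44 dB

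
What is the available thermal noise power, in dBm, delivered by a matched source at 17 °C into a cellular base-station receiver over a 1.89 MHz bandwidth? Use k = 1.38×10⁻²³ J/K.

T = 17 °C + 273.15 = 290.15 K
P_n = kTB = 1.38×10⁻²³ × 290.15 × 1.89×10⁶ = 7.57×10⁻¹⁵ W
In dBm: 10 log₁₀(7.57×10⁻¹⁵ / 10⁻³) = −111.2 dBm

−111.2 dBm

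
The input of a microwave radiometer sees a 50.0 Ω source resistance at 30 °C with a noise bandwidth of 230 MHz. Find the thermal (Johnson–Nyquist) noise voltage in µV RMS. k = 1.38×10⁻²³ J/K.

13.9 µV

T = 30 °C + 273.15 = 303.15 K
V_n = √(4kTRB)
4kTRB = 4 × 1.38×10⁻²³ × 303.15 × 5.00×10¹ × 2.30×10⁸ = 1.92×10⁻¹⁰ V²
V_n = √(1.92×10⁻¹⁰) = 1.39×10⁻⁵ V = 13.9 µV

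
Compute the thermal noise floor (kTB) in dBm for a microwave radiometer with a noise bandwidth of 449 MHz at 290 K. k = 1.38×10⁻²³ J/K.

P_n = kTB = 1.38×10⁻²³ × 290 × 4.49×10⁸ = 1.80×10⁻¹² W
In dBm: 10 log₁₀(1.80×10⁻¹² / 10⁻³) = −87.5 dBm

−87.5 dBm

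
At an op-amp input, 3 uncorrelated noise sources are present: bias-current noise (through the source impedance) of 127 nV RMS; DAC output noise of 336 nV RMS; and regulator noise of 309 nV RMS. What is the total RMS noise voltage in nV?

474 nV

Uncorrelated sources add in power (mean-square): V_tot = √(ΣV_i²)
V_tot = √[(1.27×10⁻⁷)² + (3.36×10⁻⁷)² + (3.09×10⁻⁷)²] = 4.74×10⁻⁷ V = 474 nV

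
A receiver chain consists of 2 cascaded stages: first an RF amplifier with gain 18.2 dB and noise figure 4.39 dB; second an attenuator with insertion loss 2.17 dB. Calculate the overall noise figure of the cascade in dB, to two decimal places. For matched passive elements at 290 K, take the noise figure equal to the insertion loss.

4.41 dB

Convert to linear (a loss of L dB is a gain of −L dB): F_i = 10^(NF_i/10), G_i = 10^(G_i,dB/10)
  Stage 1: F_1 = 10^(4.39/10) = 2.748, G_1 = 10^(18.2/10) = 66.07
  Stage 2: F_2 = 10^(2.17/10) = 1.648, G_2 = 10^(−2.17/10) = 0.6067
Friis cascade:
  F = 2.748 + (1.648 − 1)/66.07 = 2.758
NF = 10 log₁₀(2.758) = 4.41 dB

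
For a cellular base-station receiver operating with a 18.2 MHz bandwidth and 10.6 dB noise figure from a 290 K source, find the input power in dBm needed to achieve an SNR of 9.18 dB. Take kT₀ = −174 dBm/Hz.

Sensitivity = −174 + 10 log₁₀(B) + NF + SNR_min
= −174 + 72.6 + 10.6 + 9.18
= −81.62 dBm → −81.6 dBm

−81.6 dBm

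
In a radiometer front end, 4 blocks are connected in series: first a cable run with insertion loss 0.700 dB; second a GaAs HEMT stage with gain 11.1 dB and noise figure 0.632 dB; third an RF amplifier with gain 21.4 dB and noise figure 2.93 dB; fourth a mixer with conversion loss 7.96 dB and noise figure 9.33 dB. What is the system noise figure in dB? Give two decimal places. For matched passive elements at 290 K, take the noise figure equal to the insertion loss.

Convert to linear (a loss of L dB is a gain of −L dB): F_i = 10^(NF_i/10), G_i = 10^(G_i,dB/10)
  Stage 1: F_1 = 10^(0.700/10) = 1.175, G_1 = 10^(−0.700/10) = 0.8511
  Stage 2: F_2 = 10^(0.632/10) = 1.157, G_2 = 10^(11.1/10) = 12.88
  Stage 3: F_3 = 10^(2.93/10) = 1.963, G_3 = 10^(21.4/10) = 138.0
  Stage 4: F_4 = 10^(9.33/10) = 8.570, G_4 = 10^(−7.96/10) = 0.1600
Friis cascade:
  F = 1.175 + (1.157 − 1)/0.8511 + (1.963 − 1)/10.96 + (8.570 − 1)/1514 = 1.452
NF = 10 log₁₀(1.452) = 1.62 dB

1.62 dB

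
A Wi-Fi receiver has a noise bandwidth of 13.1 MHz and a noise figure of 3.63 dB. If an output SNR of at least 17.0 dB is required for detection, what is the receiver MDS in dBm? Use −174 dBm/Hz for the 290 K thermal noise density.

−82.2 dBm

Sensitivity = −174 + 10 log₁₀(B) + NF + SNR_min
= −174 + 71.17 + 3.63 + 17.0
= −82.20 dBm → −82.2 dBm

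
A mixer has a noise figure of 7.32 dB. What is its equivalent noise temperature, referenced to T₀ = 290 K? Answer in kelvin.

F = 10^(7.32/10) = 5.39511
T_e = (F − 1)·T₀ = (5.39511 − 1) × 290 = 1275 K

1275 K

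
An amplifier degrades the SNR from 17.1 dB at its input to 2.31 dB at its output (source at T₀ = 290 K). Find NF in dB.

14.79 dB

NF (dB) = SNR_in(dB) − SNR_out(dB) when the source is at T₀
NF = 17.1 − 2.31 = 14.79 dB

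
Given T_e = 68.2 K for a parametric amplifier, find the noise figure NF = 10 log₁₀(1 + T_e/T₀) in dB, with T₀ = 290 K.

0.917 dB

F = 1 + T_e/T₀ = 1 + 68.2/290 = 1.23517
NF = 10 log₁₀(1.23517) = 0.917 dB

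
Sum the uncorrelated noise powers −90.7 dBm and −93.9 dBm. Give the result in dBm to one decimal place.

−89.0 dBm

Convert to linear, add, convert back:
P₁ = 8.51×10⁻¹³ W, P₂ = 4.07×10⁻¹³ W
P_tot = 1.26×10⁻¹² W → 10 log₁₀(P_tot / 10⁻³) = −89.0 dBm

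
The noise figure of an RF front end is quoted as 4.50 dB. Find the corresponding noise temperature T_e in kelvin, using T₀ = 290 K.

527 K

F = 10^(4.50/10) = 2.81838
T_e = (F − 1)·T₀ = (2.81838 − 1) × 290 = 527 K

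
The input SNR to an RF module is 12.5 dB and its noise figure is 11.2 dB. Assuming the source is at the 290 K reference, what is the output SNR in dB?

1.3 dB

By definition F = SNR_in/SNR_out, so in dB: SNR_out = SNR_in − NF
SNR_out = 12.5 − 11.2 = 1.3 dB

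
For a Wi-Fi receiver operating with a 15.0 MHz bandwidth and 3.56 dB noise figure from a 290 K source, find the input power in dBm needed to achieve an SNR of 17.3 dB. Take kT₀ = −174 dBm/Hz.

−81.4 dBm

Sensitivity = −174 + 10 log₁₀(B) + NF + SNR_min
= −174 + 71.76 + 3.56 + 17.3
= −81.38 dBm → −81.4 dBm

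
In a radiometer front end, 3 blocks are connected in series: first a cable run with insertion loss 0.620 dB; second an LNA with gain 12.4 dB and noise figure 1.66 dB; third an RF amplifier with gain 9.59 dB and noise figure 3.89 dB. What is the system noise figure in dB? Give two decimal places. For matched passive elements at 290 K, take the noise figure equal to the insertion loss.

Convert to linear (a loss of L dB is a gain of −L dB): F_i = 10^(NF_i/10), G_i = 10^(G_i,dB/10)
  Stage 1: F_1 = 10^(0.620/10) = 1.153, G_1 = 10^(−0.620/10) = 0.8670
  Stage 2: F_2 = 10^(1.66/10) = 1.466, G_2 = 10^(12.4/10) = 17.38
  Stage 3: F_3 = 10^(3.89/10) = 2.449, G_3 = 10^(9.59/10) = 9.099
Friis cascade:
  F = 1.153 + (1.466 − 1)/0.8670 + (2.449 − 1)/15.07 = 1.787
NF = 10 log₁₀(1.787) = 2.52 dB

2.52 dB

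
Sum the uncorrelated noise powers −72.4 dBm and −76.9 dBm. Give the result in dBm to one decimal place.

−71.1 dBm

Convert to linear, add, convert back:
P₁ = 5.75×10⁻¹¹ W, P₂ = 2.04×10⁻¹¹ W
P_tot = 7.80×10⁻¹¹ W → 10 log₁₀(P_tot / 10⁻³) = −71.1 dBm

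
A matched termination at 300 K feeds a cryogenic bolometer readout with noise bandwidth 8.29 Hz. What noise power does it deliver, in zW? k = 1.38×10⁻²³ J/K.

P_n = kTB = 1.38×10⁻²³ × 300 × 8.29×10⁰ = 3.43×10⁻²⁰ W = 34.3 zW

34.3 zW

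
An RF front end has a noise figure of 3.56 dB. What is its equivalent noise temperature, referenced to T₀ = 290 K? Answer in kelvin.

F = 10^(3.56/10) = 2.26986
T_e = (F − 1)·T₀ = (2.26986 − 1) × 290 = 368 K

368 K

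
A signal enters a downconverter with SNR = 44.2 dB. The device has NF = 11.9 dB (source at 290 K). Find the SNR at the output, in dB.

32.3 dB

By definition F = SNR_in/SNR_out, so in dB: SNR_out = SNR_in − NF
SNR_out = 44.2 − 11.9 = 32.3 dB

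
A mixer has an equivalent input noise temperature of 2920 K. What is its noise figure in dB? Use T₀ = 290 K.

10.44 dB

F = 1 + T_e/T₀ = 1 + 2920/290 = 11.069
NF = 10 log₁₀(11.069) = 10.44 dB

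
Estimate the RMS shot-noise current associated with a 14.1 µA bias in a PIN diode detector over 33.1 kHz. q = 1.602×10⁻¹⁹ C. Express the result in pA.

I_n = √(2qI·B)
2qI·B = 2 × 1.602×10⁻¹⁹ × 1.41×10⁻⁵ × 3.31×10⁴ = 1.50×10⁻¹⁹ A²
I_n = √(1.50×10⁻¹⁹) = 3.87×10⁻¹⁰ A = 387 pA

387 pA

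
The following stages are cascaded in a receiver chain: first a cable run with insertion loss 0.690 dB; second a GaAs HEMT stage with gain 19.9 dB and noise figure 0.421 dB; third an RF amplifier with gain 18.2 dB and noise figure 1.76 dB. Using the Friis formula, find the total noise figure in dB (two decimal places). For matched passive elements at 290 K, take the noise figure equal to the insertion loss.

Convert to linear (a loss of L dB is a gain of −L dB): F_i = 10^(NF_i/10), G_i = 10^(G_i,dB/10)
  Stage 1: F_1 = 10^(0.690/10) = 1.172, G_1 = 10^(−0.690/10) = 0.8531
  Stage 2: F_2 = 10^(0.421/10) = 1.102, G_2 = 10^(19.9/10) = 97.72
  Stage 3: F_3 = 10^(1.76/10) = 1.500, G_3 = 10^(18.2/10) = 66.07
Friis cascade:
  F = 1.172 + (1.102 − 1)/0.8531 + (1.500 − 1)/83.37 = 1.298
NF = 10 log₁₀(1.298) = 1.13 dB

1.13 dB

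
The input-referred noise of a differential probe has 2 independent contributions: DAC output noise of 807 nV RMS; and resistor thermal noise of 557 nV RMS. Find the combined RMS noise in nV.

981 nV

Uncorrelated sources add in power (mean-square): V_tot = √(ΣV_i²)
V_tot = √[(8.07×10⁻⁷)² + (5.57×10⁻⁷)²] = 9.81×10⁻⁷ V = 981 nV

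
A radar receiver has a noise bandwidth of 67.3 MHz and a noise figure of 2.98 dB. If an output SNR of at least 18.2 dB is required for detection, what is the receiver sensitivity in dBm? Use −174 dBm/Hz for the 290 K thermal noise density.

−74.5 dBm

Sensitivity = −174 + 10 log₁₀(B) + NF + SNR_min
= −174 + 78.28 + 2.98 + 18.2
= −74.54 dBm → −74.5 dBm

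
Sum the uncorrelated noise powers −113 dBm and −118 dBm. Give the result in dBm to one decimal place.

−111.8 dBm

Convert to linear, add, convert back:
P₁ = 5.01×10⁻¹⁵ W, P₂ = 1.58×10⁻¹⁵ W
P_tot = 6.60×10⁻¹⁵ W → 10 log₁₀(P_tot / 10⁻³) = −111.8 dBm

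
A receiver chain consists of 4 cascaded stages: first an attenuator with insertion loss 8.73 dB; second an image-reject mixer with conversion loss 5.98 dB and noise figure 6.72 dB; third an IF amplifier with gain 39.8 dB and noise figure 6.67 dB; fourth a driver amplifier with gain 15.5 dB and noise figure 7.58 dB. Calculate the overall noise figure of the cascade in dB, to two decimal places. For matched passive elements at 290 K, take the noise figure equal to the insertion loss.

Convert to linear (a loss of L dB is a gain of −L dB): F_i = 10^(NF_i/10), G_i = 10^(G_i,dB/10)
  Stage 1: F_1 = 10^(8.73/10) = 7.464, G_1 = 10^(−8.73/10) = 0.1340
  Stage 2: F_2 = 10^(6.72/10) = 4.699, G_2 = 10^(−5.98/10) = 0.2523
  Stage 3: F_3 = 10^(6.67/10) = 4.645, G_3 = 10^(39.8/10) = 9550
  Stage 4: F_4 = 10^(7.58/10) = 5.728, G_4 = 10^(15.5/10) = 35.48
Friis cascade:
  F = 7.464 + (4.699 − 1)/0.1340 + (4.645 − 1)/0.03381 + (5.728 − 1)/322.8 = 142.9
NF = 10 log₁₀(142.9) = 21.55 dB

21.55 dB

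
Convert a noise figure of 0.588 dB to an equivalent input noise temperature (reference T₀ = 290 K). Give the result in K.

F = 10^(0.588/10) = 1.14499
T_e = (F − 1)·T₀ = (1.14499 − 1) × 290 = 42.0 K

42.0 K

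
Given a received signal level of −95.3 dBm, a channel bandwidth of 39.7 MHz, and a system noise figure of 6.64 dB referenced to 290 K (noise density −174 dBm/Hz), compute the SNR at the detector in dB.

−3.9 dB

Noise floor: N = −174 + 10 log₁₀(B) + NF
10 log₁₀(3.97×10⁷) = 75.99 dB
N = −174 + 75.99 + 6.64 = −91.37 dBm
SNR = P_sig − N = −95.3 − (−91.37) = −3.93 dB → −3.9 dB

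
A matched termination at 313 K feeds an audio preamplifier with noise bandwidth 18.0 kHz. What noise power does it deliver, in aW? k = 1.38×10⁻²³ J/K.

P_n = kTB = 1.38×10⁻²³ × 313 × 1.80×10⁴ = 7.77×10⁻¹⁷ W = 77.7 aW

77.7 aW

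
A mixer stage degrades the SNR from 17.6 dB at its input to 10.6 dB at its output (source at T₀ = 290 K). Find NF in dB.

NF (dB) = SNR_in(dB) − SNR_out(dB) when the source is at T₀
NF = 17.6 − 10.6 = 7.0 dB

7.0 dB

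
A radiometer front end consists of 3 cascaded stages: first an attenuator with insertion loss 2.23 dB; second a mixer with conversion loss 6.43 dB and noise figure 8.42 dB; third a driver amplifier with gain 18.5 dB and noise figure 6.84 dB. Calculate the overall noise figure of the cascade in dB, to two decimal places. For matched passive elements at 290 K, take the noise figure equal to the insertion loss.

Convert to linear (a loss of L dB is a gain of −L dB): F_i = 10^(NF_i/10), G_i = 10^(G_i,dB/10)
  Stage 1: F_1 = 10^(2.23/10) = 1.671, G_1 = 10^(−2.23/10) = 0.5984
  Stage 2: F_2 = 10^(8.42/10) = 6.950, G_2 = 10^(−6.43/10) = 0.2275
  Stage 3: F_3 = 10^(6.84/10) = 4.831, G_3 = 10^(18.5/10) = 70.79
Friis cascade:
  F = 1.671 + (6.950 − 1)/0.5984 + (4.831 − 1)/0.1361 = 39.75
NF = 10 log₁₀(39.75) = 15.99 dB

15.99 dB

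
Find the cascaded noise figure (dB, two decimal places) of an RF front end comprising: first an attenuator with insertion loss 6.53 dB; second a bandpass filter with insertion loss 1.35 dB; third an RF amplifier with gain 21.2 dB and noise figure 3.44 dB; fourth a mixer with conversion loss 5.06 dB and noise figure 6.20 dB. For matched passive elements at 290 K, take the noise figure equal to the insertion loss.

11.37 dB

Convert to linear (a loss of L dB is a gain of −L dB): F_i = 10^(NF_i/10), G_i = 10^(G_i,dB/10)
  Stage 1: F_1 = 10^(6.53/10) = 4.498, G_1 = 10^(−6.53/10) = 0.2223
  Stage 2: F_2 = 10^(1.35/10) = 1.365, G_2 = 10^(−1.35/10) = 0.7328
  Stage 3: F_3 = 10^(3.44/10) = 2.208, G_3 = 10^(21.2/10) = 131.8
  Stage 4: F_4 = 10^(6.20/10) = 4.169, G_4 = 10^(−5.06/10) = 0.3119
Friis cascade:
  F = 4.498 + (1.365 − 1)/0.2223 + (2.208 − 1)/0.1629 + (4.169 − 1)/21.48 = 13.70
NF = 10 log₁₀(13.70) = 11.37 dB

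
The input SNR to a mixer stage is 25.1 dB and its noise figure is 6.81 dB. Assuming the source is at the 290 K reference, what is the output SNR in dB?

By definition F = SNR_in/SNR_out, so in dB: SNR_out = SNR_in − NF
SNR_out = 25.1 − 6.81 = 18.29 dB

18.29 dB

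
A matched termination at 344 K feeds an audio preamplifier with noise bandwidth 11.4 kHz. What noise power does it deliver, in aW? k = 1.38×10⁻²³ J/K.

P_n = kTB = 1.38×10⁻²³ × 344 × 1.14×10⁴ = 5.41×10⁻¹⁷ W = 54.1 aW

54.1 aW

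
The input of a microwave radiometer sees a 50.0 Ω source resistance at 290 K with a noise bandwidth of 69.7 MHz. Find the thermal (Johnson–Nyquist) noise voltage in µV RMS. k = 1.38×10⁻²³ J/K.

V_n = √(4kTRB)
4kTRB = 4 × 1.38×10⁻²³ × 290 × 5.00×10¹ × 6.97×10⁷ = 5.58×10⁻¹¹ V²
V_n = √(5.58×10⁻¹¹) = 7.47×10⁻⁶ V = 7.47 µV

7.47 µV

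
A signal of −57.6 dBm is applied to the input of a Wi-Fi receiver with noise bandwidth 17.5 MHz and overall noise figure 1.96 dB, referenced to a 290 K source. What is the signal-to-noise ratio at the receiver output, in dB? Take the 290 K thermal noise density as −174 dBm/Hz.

Noise floor: N = −174 + 10 log₁₀(B) + NF
10 log₁₀(1.75×10⁷) = 72.43 dB
N = −174 + 72.43 + 1.96 = −99.61 dBm
SNR = P_sig − N = −57.6 − (−99.61) = 42.01 dB → 42.0 dB

42.0 dB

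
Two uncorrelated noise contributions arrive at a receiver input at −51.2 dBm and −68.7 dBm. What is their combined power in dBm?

Convert to linear, add, convert back:
P₁ = 7.59×10⁻⁹ W, P₂ = 1.35×10⁻¹⁰ W
P_tot = 7.72×10⁻⁹ W → 10 log₁₀(P_tot / 10⁻³) = −51.1 dBm

−51.1 dBm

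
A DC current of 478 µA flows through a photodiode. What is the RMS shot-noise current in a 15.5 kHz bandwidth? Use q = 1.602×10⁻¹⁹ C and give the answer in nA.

I_n = √(2qI·B)
2qI·B = 2 × 1.602×10⁻¹⁹ × 4.78×10⁻⁴ × 1.55×10⁴ = 2.37×10⁻¹⁸ A²
I_n = √(2.37×10⁻¹⁸) = 1.54×10⁻⁹ A = 1.54 nA

1.54 nA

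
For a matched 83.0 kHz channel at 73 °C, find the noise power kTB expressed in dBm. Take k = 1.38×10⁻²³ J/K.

T = 73 °C + 273.15 = 346.15 K
P_n = kTB = 1.38×10⁻²³ × 346.15 × 8.30×10⁴ = 3.96×10⁻¹⁶ W
In dBm: 10 log₁₀(3.96×10⁻¹⁶ / 10⁻³) = −124.0 dBm

−124.0 dBm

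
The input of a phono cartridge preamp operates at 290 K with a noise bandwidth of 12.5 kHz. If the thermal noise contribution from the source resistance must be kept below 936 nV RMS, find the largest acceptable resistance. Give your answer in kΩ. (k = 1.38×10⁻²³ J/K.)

4.38 kΩ

Johnson–Nyquist: V_n = √(4kTRB) ⇒ R = V_n² / (4kTB)
4kTB = 4 × 1.38×10⁻²³ × 290 × 1.25×10⁴ = 2.00×10⁻¹⁶
R = (9.36×10⁻⁷)² / 2.00×10⁻¹⁶ = 4.38×10³ Ω = 4.38 kΩ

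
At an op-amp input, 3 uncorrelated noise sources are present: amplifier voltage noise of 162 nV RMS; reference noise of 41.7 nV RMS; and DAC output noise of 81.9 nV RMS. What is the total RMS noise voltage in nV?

Uncorrelated sources add in power (mean-square): V_tot = √(ΣV_i²)
V_tot = √[(1.62×10⁻⁷)² + (4.17×10⁻⁸)² + (8.19×10⁻⁸)²] = 1.86×10⁻⁷ V = 186 nV

186 nV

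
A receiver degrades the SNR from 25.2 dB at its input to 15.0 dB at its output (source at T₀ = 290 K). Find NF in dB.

10.2 dB

NF (dB) = SNR_in(dB) − SNR_out(dB) when the source is at T₀
NF = 25.2 − 15.0 = 10.2 dB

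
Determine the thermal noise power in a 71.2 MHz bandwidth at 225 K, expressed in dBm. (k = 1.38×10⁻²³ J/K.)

−96.6 dBm

P_n = kTB = 1.38×10⁻²³ × 225 × 7.12×10⁷ = 2.21×10⁻¹³ W
In dBm: 10 log₁₀(2.21×10⁻¹³ / 10⁻³) = −96.6 dBm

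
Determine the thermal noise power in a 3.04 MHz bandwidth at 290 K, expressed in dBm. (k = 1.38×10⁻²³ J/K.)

P_n = kTB = 1.38×10⁻²³ × 290 × 3.04×10⁶ = 1.22×10⁻¹⁴ W
In dBm: 10 log₁₀(1.22×10⁻¹⁴ / 10⁻³) = −109.1 dBm

−109.1 dBm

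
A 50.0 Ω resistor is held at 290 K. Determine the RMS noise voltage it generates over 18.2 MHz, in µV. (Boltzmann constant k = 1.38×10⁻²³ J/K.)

3.82 µV

V_n = √(4kTRB)
4kTRB = 4 × 1.38×10⁻²³ × 290 × 5.00×10¹ × 1.82×10⁷ = 1.46×10⁻¹¹ V²
V_n = √(1.46×10⁻¹¹) = 3.82×10⁻⁶ V = 3.82 µV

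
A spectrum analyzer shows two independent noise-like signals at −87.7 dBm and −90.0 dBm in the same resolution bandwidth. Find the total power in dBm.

Convert to linear, add, convert back:
P₁ = 1.70×10⁻¹² W, P₂ = 1.00×10⁻¹² W
P_tot = 2.70×10⁻¹² W → 10 log₁₀(P_tot / 10⁻³) = −85.7 dBm

−85.7 dBm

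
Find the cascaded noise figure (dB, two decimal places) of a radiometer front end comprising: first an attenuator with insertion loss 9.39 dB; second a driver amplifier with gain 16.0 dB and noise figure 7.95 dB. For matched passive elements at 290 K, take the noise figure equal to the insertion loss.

17.34 dB

Convert to linear (a loss of L dB is a gain of −L dB): F_i = 10^(NF_i/10), G_i = 10^(G_i,dB/10)
  Stage 1: F_1 = 10^(9.39/10) = 8.690, G_1 = 10^(−9.39/10) = 0.1151
  Stage 2: F_2 = 10^(7.95/10) = 6.237, G_2 = 10^(16.0/10) = 39.81
Friis cascade:
  F = 8.690 + (6.237 − 1)/0.1151 = 54.20
NF = 10 log₁₀(54.20) = 17.34 dB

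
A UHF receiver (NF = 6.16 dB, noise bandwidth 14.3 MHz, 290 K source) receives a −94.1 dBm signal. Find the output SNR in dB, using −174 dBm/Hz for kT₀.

2.2 dB

Noise floor: N = −174 + 10 log₁₀(B) + NF
10 log₁₀(1.43×10⁷) = 71.55 dB
N = −174 + 71.55 + 6.16 = −96.29 dBm
SNR = P_sig − N = −94.1 − (−96.29) = 2.19 dB → 2.2 dB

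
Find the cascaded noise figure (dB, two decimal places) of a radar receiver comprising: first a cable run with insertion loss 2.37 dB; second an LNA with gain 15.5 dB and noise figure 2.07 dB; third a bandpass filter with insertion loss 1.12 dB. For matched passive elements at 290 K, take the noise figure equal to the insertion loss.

Convert to linear (a loss of L dB is a gain of −L dB): F_i = 10^(NF_i/10), G_i = 10^(G_i,dB/10)
  Stage 1: F_1 = 10^(2.37/10) = 1.726, G_1 = 10^(−2.37/10) = 0.5794
  Stage 2: F_2 = 10^(2.07/10) = 1.611, G_2 = 10^(15.5/10) = 35.48
  Stage 3: F_3 = 10^(1.12/10) = 1.294, G_3 = 10^(−1.12/10) = 0.7727
Friis cascade:
  F = 1.726 + (1.611 − 1)/0.5794 + (1.294 − 1)/20.56 = 2.794
NF = 10 log₁₀(2.794) = 4.46 dB

4.46 dB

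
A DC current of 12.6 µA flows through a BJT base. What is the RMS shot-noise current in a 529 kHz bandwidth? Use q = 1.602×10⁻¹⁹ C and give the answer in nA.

1.46 nA

I_n = √(2qI·B)
2qI·B = 2 × 1.602×10⁻¹⁹ × 1.26×10⁻⁵ × 5.29×10⁵ = 2.14×10⁻¹⁸ A²
I_n = √(2.14×10⁻¹⁸) = 1.46×10⁻⁹ A = 1.46 nA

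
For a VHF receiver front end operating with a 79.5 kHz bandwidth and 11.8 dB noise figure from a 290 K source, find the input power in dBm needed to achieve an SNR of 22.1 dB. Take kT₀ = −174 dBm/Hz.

Sensitivity = −174 + 10 log₁₀(B) + NF + SNR_min
= −174 + 49 + 11.8 + 22.1
= −91.1 dBm → −91.1 dBm

−91.1 dBm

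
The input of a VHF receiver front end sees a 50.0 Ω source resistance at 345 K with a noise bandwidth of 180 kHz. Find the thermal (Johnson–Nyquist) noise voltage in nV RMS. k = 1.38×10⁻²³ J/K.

V_n = √(4kTRB)
4kTRB = 4 × 1.38×10⁻²³ × 345 × 5.00×10¹ × 1.80×10⁵ = 1.71×10⁻¹³ V²
V_n = √(1.71×10⁻¹³) = 4.14×10⁻⁷ V = 414 nV

414 nV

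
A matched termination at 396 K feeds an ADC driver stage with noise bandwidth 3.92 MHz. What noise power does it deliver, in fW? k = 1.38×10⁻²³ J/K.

P_n = kTB = 1.38×10⁻²³ × 396 × 3.92×10⁶ = 2.14×10⁻¹⁴ W = 21.4 fW

21.4 fW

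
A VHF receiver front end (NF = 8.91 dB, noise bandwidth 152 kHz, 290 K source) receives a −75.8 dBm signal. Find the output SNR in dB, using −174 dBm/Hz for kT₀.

Noise floor: N = −174 + 10 log₁₀(B) + NF
10 log₁₀(1.52×10⁵) = 51.82 dB
N = −174 + 51.82 + 8.91 = −113.27 dBm
SNR = P_sig − N = −75.8 − (−113.27) = 37.47 dB → 37.5 dB

37.5 dB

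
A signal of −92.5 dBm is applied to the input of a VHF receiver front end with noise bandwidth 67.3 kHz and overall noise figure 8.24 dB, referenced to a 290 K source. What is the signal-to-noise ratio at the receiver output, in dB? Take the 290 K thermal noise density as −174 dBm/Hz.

Noise floor: N = −174 + 10 log₁₀(B) + NF
10 log₁₀(6.73×10⁴) = 48.28 dB
N = −174 + 48.28 + 8.24 = −117.48 dBm
SNR = P_sig − N = −92.5 − (−117.48) = 24.98 dB → 25.0 dB

25.0 dB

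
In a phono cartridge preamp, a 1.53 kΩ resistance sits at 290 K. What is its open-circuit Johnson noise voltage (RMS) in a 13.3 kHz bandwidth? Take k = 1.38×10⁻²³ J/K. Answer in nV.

571 nV

V_n = √(4kTRB)
4kTRB = 4 × 1.38×10⁻²³ × 290 × 1.53×10³ × 1.33×10⁴ = 3.26×10⁻¹³ V²
V_n = √(3.26×10⁻¹³) = 5.71×10⁻⁷ V = 571 nV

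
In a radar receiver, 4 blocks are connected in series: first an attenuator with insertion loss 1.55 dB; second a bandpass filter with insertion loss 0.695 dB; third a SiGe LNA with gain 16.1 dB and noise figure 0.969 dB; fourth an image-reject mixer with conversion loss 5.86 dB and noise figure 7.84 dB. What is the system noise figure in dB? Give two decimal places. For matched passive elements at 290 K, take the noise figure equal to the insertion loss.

3.63 dB

Convert to linear (a loss of L dB is a gain of −L dB): F_i = 10^(NF_i/10), G_i = 10^(G_i,dB/10)
  Stage 1: F_1 = 10^(1.55/10) = 1.429, G_1 = 10^(−1.55/10) = 0.6998
  Stage 2: F_2 = 10^(0.695/10) = 1.174, G_2 = 10^(−0.695/10) = 0.8521
  Stage 3: F_3 = 10^(0.969/10) = 1.250, G_3 = 10^(16.1/10) = 40.74
  Stage 4: F_4 = 10^(7.84/10) = 6.081, G_4 = 10^(−5.86/10) = 0.2594
Friis cascade:
  F = 1.429 + (1.174 − 1)/0.6998 + (1.250 − 1)/0.5963 + (6.081 − 1)/24.29 = 2.305
NF = 10 log₁₀(2.305) = 3.63 dB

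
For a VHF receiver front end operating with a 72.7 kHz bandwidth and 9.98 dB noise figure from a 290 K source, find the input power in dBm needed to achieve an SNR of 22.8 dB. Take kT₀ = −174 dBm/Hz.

Sensitivity = −174 + 10 log₁₀(B) + NF + SNR_min
= −174 + 48.62 + 9.98 + 22.8
= −92.60 dBm → −92.6 dBm

−92.6 dBm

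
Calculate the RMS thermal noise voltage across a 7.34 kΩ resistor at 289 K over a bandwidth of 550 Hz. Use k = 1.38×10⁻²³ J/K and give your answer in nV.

254 nV

V_n = √(4kTRB)
4kTRB = 4 × 1.38×10⁻²³ × 289 × 7.34×10³ × 5.50×10² = 6.44×10⁻¹⁴ V²
V_n = √(6.44×10⁻¹⁴) = 2.54×10⁻⁷ V = 254 nV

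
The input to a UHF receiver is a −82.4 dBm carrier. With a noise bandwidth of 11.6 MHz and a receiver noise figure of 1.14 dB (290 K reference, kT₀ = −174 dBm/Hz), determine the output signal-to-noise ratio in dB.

Noise floor: N = −174 + 10 log₁₀(B) + NF
10 log₁₀(1.16×10⁷) = 70.64 dB
N = −174 + 70.64 + 1.14 = −102.22 dBm
SNR = P_sig − N = −82.4 − (−102.22) = 19.82 dB → 19.8 dB

19.8 dB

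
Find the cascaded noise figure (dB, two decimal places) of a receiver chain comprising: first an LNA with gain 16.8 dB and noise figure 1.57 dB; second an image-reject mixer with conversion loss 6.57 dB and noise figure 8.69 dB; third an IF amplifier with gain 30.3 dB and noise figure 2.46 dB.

2.15 dB

Convert to linear (a loss of L dB is a gain of −L dB): F_i = 10^(NF_i/10), G_i = 10^(G_i,dB/10)
  Stage 1: F_1 = 10^(1.57/10) = 1.435, G_1 = 10^(16.8/10) = 47.86
  Stage 2: F_2 = 10^(8.69/10) = 7.396, G_2 = 10^(−6.57/10) = 0.2203
  Stage 3: F_3 = 10^(2.46/10) = 1.762, G_3 = 10^(30.3/10) = 1072
Friis cascade:
  F = 1.435 + (7.396 − 1)/47.86 + (1.762 − 1)/10.54 = 1.641
NF = 10 log₁₀(1.641) = 2.15 dB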